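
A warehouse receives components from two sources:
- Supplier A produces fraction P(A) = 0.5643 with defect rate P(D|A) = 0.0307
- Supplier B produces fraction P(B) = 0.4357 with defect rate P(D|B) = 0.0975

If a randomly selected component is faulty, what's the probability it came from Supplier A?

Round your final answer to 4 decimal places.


Let A = from Supplier A, D = faulty

Given:
- P(A) = 0.5643, P(B) = 0.4357
- P(D|A) = 0.0307, P(D|B) = 0.0975

Step 1: Find P(D)
P(D) = P(D|A)P(A) + P(D|B)P(B)
     = 0.0307 × 0.5643 + 0.0975 × 0.4357
     = 0.01732401 + 0.04248075
     = 0.05980476

Step 2: Apply Bayes' theorem
P(A|D) = P(D|A)P(A) / P(D)
       = 0.01732401 / 0.05980476
       = 0.2897


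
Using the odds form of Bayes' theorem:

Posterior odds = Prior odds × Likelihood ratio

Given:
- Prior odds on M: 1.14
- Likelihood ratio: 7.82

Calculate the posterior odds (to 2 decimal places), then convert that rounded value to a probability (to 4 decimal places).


Step 1: Calculate posterior odds
Posterior odds = Prior odds × LR
               = 1.14 × 7.82
               = 8.91

Step 2: Convert to probability
P(M|E) = Posterior odds / (1 + Posterior odds)
       = 8.91 / (1 + 8.91)
       = 8.91 / 9.91
       = 0.8991

The evidence increased P(M) from 0.5327 to 0.8991.


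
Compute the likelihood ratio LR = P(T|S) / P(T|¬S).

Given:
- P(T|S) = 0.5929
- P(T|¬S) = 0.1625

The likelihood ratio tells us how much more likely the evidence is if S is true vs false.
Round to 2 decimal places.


Likelihood Ratio (LR) = P(T|S) / P(T|¬S)

LR = 0.5929 / 0.1625
   = 3.65

The evidence is 3.65 times more likely if S is true than if S is false.
LR > 1, so observing T raises the odds in favor of S.


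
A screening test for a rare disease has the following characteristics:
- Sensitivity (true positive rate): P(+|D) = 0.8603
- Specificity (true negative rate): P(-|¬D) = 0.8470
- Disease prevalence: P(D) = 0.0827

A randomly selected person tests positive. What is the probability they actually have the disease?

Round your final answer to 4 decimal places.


Let D = has disease, + = positive test

Given:
- P(D) = 0.0827 (prevalence)
- P(+|D) = 0.8603 (sensitivity)
- P(-|¬D) = 0.8470 (specificity)
- P(+|¬D) = 0.1530 (false positive rate = 1 - specificity)

Step 1: Find P(+)
P(+) = P(+|D)P(D) + P(+|¬D)P(¬D)
     = 0.8603 × 0.0827 + 0.1530 × 0.9173
     = 0.07114681 + 0.14034690
     = 0.21149371

Step 2: Apply Bayes' theorem for P(D|+)
P(D|+) = P(+|D)P(D) / P(+)
       = 0.07114681 / 0.21149371
       = 0.3364


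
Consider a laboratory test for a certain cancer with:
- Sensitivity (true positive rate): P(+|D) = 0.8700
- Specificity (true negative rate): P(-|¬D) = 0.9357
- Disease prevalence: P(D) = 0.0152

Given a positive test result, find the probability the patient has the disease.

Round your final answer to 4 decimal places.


Let D = has disease, + = positive test

Given:
- P(D) = 0.0152 (prevalence)
- P(+|D) = 0.8700 (sensitivity)
- P(-|¬D) = 0.9357 (specificity)
- P(+|¬D) = 0.0643 (false positive rate = 1 - specificity)

Step 1: Find P(+)
P(+) = P(+|D)P(D) + P(+|¬D)P(¬D)
     = 0.8700 × 0.0152 + 0.0643 × 0.9848
     = 0.01322400 + 0.06332264
     = 0.07654664

Step 2: Apply Bayes' theorem for P(D|+)
P(D|+) = P(+|D)P(D) / P(+)
       = 0.01322400 / 0.07654664
       = 0.1728


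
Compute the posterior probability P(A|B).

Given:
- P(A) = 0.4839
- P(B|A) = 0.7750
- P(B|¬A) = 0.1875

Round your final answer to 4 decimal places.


Bayes' theorem: P(A|B) = P(B|A) × P(A) / P(B)

Step 1: Calculate P(B) using law of total probability
P(B) = P(B|A)P(A) + P(B|¬A)P(¬A)
     = 0.7750 × 0.4839 + 0.1875 × 0.5161
     = 0.37502250 + 0.09676875
     = 0.47179125

Step 2: Apply Bayes' theorem
P(A|B) = P(B|A) × P(A) / P(B)
       = 0.37502250 / 0.47179125
       = 0.7949


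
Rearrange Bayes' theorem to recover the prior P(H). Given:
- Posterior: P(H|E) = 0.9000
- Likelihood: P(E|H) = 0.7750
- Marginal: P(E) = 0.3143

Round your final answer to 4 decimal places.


From Bayes' theorem: P(H|E) = P(E|H) × P(H) / P(E)

Rearranging for P(H):
P(H) = P(H|E) × P(E) / P(E|H)
     = 0.9000 × 0.3143 / 0.7750
     = 0.28287000 / 0.7750
     = 0.3650


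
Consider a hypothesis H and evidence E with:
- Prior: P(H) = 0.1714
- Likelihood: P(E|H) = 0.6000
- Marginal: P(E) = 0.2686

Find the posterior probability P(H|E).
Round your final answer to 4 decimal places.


Using Bayes' theorem:

P(H|E) = P(E|H) × P(H) / P(E)
       = 0.6000 × 0.1714 / 0.2686
       = 0.10284000 / 0.2686
       = 0.3829

The evidence strengthens our belief in H.
Prior: 0.1714 → Posterior: 0.3829


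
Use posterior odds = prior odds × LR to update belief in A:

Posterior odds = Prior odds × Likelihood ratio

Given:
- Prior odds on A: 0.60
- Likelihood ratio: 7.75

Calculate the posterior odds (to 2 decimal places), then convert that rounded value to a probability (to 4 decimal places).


Step 1: Calculate posterior odds
Posterior odds = Prior odds × LR
               = 0.60 × 7.75
               = 4.65

Step 2: Convert to probability
P(A|E) = Posterior odds / (1 + Posterior odds)
       = 4.65 / (1 + 4.65)
       = 4.65 / 5.65
       = 0.8230

The evidence increased P(A) from 0.3750 to 0.8230.


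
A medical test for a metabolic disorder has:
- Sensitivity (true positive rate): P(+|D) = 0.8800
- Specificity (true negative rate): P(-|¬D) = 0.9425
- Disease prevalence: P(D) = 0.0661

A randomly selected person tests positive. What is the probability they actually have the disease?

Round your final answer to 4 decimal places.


Let D = has disease, + = positive test

Given:
- P(D) = 0.0661 (prevalence)
- P(+|D) = 0.8800 (sensitivity)
- P(-|¬D) = 0.9425 (specificity)
- P(+|¬D) = 0.0575 (false positive rate = 1 - specificity)

Step 1: Find P(+)
P(+) = P(+|D)P(D) + P(+|¬D)P(¬D)
     = 0.8800 × 0.0661 + 0.0575 × 0.9339
     = 0.05816800 + 0.05369925
     = 0.11186725

Step 2: Apply Bayes' theorem for P(D|+)
P(D|+) = P(+|D)P(D) / P(+)
       = 0.05816800 / 0.11186725
       = 0.5200


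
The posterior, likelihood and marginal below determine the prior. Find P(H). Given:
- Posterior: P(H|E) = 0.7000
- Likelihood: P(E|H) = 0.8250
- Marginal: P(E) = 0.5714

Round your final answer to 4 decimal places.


From Bayes' theorem: P(H|E) = P(E|H) × P(H) / P(E)

Rearranging for P(H):
P(H) = P(H|E) × P(E) / P(E|H)
     = 0.7000 × 0.5714 / 0.8250
     = 0.39998000 / 0.8250
     = 0.4848


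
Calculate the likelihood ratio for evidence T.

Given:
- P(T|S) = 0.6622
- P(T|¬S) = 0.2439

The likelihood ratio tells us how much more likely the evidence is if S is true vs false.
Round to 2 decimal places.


Likelihood Ratio (LR) = P(T|S) / P(T|¬S)

LR = 0.6622 / 0.2439
   = 2.72

The evidence is 2.72 times more likely if S is true than if S is false.
LR > 1, so observing T raises the odds in favor of S.


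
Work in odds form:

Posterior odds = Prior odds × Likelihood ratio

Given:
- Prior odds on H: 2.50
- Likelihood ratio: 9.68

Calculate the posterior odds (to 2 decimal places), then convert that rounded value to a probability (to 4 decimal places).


Step 1: Calculate posterior odds
Posterior odds = Prior odds × LR
               = 2.50 × 9.68
               = 24.20

Step 2: Convert to probability
P(H|E) = Posterior odds / (1 + Posterior odds)
       = 24.20 / (1 + 24.20)
       = 24.20 / 25.20
       = 0.9603

The evidence increased P(H) from 0.7143 to 0.9603.


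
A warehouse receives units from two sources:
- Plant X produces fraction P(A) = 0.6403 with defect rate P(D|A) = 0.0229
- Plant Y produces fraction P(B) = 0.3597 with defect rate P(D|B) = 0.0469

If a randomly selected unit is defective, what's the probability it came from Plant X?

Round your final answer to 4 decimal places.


Let A = from Plant X, D = defective

Given:
- P(A) = 0.6403, P(B) = 0.3597
- P(D|A) = 0.0229, P(D|B) = 0.0469

Step 1: Find P(D)
P(D) = P(D|A)P(A) + P(D|B)P(B)
     = 0.0229 × 0.6403 + 0.0469 × 0.3597
     = 0.01466287 + 0.01686993
     = 0.03153280

Step 2: Apply Bayes' theorem
P(A|D) = P(D|A)P(A) / P(D)
       = 0.01466287 / 0.03153280
       = 0.4650


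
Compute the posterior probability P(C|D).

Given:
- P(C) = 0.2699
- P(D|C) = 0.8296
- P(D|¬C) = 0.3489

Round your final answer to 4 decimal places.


Bayes' theorem: P(C|D) = P(D|C) × P(C) / P(D)

Step 1: Calculate P(D) using law of total probability
P(D) = P(D|C)P(C) + P(D|¬C)P(¬C)
     = 0.8296 × 0.2699 + 0.3489 × 0.7301
     = 0.22390904 + 0.25473189
     = 0.47864093

Step 2: Apply Bayes' theorem
P(C|D) = P(D|C) × P(C) / P(D)
       = 0.22390904 / 0.47864093
       = 0.4678


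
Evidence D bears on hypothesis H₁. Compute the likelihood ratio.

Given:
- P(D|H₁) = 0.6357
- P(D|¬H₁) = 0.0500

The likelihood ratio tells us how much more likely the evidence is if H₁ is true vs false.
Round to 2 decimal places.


Likelihood Ratio (LR) = P(D|H₁) / P(D|¬H₁)

LR = 0.6357 / 0.0500
   = 12.71

The evidence is 12.71 times more likely if H₁ is true than if H₁ is false.
LR > 1, so observing D raises the odds in favor of H₁.


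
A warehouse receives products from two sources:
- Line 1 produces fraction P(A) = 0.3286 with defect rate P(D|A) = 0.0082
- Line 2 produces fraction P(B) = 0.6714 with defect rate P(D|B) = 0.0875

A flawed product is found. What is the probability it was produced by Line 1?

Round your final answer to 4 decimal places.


Let A = from Line 1, D = flawed

Given:
- P(A) = 0.3286, P(B) = 0.6714
- P(D|A) = 0.0082, P(D|B) = 0.0875

Step 1: Find P(D)
P(D) = P(D|A)P(A) + P(D|B)P(B)
     = 0.0082 × 0.3286 + 0.0875 × 0.6714
     = 0.00269452 + 0.05874750
     = 0.06144202

Step 2: Apply Bayes' theorem
P(A|D) = P(D|A)P(A) / P(D)
       = 0.00269452 / 0.06144202
       = 0.0439


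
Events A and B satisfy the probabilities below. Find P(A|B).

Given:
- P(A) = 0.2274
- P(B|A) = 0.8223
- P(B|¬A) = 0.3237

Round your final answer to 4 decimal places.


Bayes' theorem: P(A|B) = P(B|A) × P(A) / P(B)

Step 1: Calculate P(B) using law of total probability
P(B) = P(B|A)P(A) + P(B|¬A)P(¬A)
     = 0.8223 × 0.2274 + 0.3237 × 0.7726
     = 0.18699102 + 0.25009062
     = 0.43708164

Step 2: Apply Bayes' theorem
P(A|B) = P(B|A) × P(A) / P(B)
       = 0.18699102 / 0.43708164
       = 0.4278


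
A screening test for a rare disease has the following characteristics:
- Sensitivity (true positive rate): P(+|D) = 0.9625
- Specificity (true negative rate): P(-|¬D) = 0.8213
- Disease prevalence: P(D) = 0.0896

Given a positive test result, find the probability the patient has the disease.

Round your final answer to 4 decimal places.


Let D = has disease, + = positive test

Given:
- P(D) = 0.0896 (prevalence)
- P(+|D) = 0.9625 (sensitivity)
- P(-|¬D) = 0.8213 (specificity)
- P(+|¬D) = 0.1787 (false positive rate = 1 - specificity)

Step 1: Find P(+)
P(+) = P(+|D)P(D) + P(+|¬D)P(¬D)
     = 0.9625 × 0.0896 + 0.1787 × 0.9104
     = 0.08624000 + 0.16268848
     = 0.24892848

Step 2: Apply Bayes' theorem for P(D|+)
P(D|+) = P(+|D)P(D) / P(+)
       = 0.08624000 / 0.24892848
       = 0.3464


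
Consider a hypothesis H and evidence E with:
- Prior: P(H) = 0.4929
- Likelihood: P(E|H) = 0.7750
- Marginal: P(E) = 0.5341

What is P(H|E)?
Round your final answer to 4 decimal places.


Using Bayes' theorem:

P(H|E) = P(E|H) × P(H) / P(E)
       = 0.7750 × 0.4929 / 0.5341
       = 0.38199750 / 0.5341
       = 0.7152

The evidence strengthens our belief in H.
Prior: 0.4929 → Posterior: 0.7152


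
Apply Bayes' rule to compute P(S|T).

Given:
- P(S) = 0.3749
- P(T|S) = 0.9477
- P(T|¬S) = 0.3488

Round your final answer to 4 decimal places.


Bayes' theorem: P(S|T) = P(T|S) × P(S) / P(T)

Step 1: Calculate P(T) using law of total probability
P(T) = P(T|S)P(S) + P(T|¬S)P(¬S)
     = 0.9477 × 0.3749 + 0.3488 × 0.6251
     = 0.35529273 + 0.21803488
     = 0.57332761

Step 2: Apply Bayes' theorem
P(S|T) = P(T|S) × P(S) / P(T)
       = 0.35529273 / 0.57332761
       = 0.6197


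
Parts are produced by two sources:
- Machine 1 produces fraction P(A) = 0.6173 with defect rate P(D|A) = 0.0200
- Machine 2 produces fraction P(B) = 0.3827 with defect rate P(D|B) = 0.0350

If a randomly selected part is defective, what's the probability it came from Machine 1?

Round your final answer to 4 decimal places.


Let A = from Machine 1, D = defective

Given:
- P(A) = 0.6173, P(B) = 0.3827
- P(D|A) = 0.0200, P(D|B) = 0.0350

Step 1: Find P(D)
P(D) = P(D|A)P(A) + P(D|B)P(B)
     = 0.0200 × 0.6173 + 0.0350 × 0.3827
     = 0.01234600 + 0.01339450
     = 0.02574050

Step 2: Apply Bayes' theorem
P(A|D) = P(D|A)P(A) / P(D)
       = 0.01234600 / 0.02574050
       = 0.4796


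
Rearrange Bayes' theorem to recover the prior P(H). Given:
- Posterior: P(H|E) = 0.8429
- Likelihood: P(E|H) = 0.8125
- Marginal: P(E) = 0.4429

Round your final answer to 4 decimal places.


From Bayes' theorem: P(H|E) = P(E|H) × P(H) / P(E)

Rearranging for P(H):
P(H) = P(H|E) × P(E) / P(E|H)
     = 0.8429 × 0.4429 / 0.8125
     = 0.37332041 / 0.8125
     = 0.4595


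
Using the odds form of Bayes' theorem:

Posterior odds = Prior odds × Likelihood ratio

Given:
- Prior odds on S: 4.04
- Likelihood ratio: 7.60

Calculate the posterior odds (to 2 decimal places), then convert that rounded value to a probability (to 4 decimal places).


Step 1: Calculate posterior odds
Posterior odds = Prior odds × LR
               = 4.04 × 7.60
               = 30.70

Step 2: Convert to probability
P(S|E) = Posterior odds / (1 + Posterior odds)
       = 30.70 / (1 + 30.70)
       = 30.70 / 31.70
       = 0.9685

The evidence increased P(S) from 0.8016 to 0.9685.


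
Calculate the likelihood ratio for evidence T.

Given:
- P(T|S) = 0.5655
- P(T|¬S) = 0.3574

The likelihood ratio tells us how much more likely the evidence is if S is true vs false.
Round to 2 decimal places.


Likelihood Ratio (LR) = P(T|S) / P(T|¬S)

LR = 0.5655 / 0.3574
   = 1.58

The evidence is 1.58 times more likely if S is true than if S is false.
LR > 1, so observing T raises the odds in favor of S.


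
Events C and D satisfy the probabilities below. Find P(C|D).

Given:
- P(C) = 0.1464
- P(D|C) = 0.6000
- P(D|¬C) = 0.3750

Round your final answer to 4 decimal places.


Bayes' theorem: P(C|D) = P(D|C) × P(C) / P(D)

Step 1: Calculate P(D) using law of total probability
P(D) = P(D|C)P(C) + P(D|¬C)P(¬C)
     = 0.6000 × 0.1464 + 0.3750 × 0.8536
     = 0.08784000 + 0.32010000
     = 0.40794000

Step 2: Apply Bayes' theorem
P(C|D) = P(D|C) × P(C) / P(D)
       = 0.08784000 / 0.40794000
       = 0.2153


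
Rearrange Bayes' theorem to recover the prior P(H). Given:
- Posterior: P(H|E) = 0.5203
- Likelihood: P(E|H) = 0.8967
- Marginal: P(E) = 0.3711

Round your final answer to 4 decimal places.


From Bayes' theorem: P(H|E) = P(E|H) × P(H) / P(E)

Rearranging for P(H):
P(H) = P(H|E) × P(E) / P(E|H)
     = 0.5203 × 0.3711 / 0.8967
     = 0.19308333 / 0.8967
     = 0.2153


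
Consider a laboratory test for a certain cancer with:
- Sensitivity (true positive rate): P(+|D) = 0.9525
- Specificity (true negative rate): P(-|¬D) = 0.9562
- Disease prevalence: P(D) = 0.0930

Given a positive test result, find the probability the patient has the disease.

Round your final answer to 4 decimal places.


Let D = has disease, + = positive test

Given:
- P(D) = 0.0930 (prevalence)
- P(+|D) = 0.9525 (sensitivity)
- P(-|¬D) = 0.9562 (specificity)
- P(+|¬D) = 0.0438 (false positive rate = 1 - specificity)

Step 1: Find P(+)
P(+) = P(+|D)P(D) + P(+|¬D)P(¬D)
     = 0.9525 × 0.0930 + 0.0438 × 0.9070
     = 0.08858250 + 0.03972660
     = 0.12830910

Step 2: Apply Bayes' theorem for P(D|+)
P(D|+) = P(+|D)P(D) / P(+)
       = 0.08858250 / 0.12830910
       = 0.6904


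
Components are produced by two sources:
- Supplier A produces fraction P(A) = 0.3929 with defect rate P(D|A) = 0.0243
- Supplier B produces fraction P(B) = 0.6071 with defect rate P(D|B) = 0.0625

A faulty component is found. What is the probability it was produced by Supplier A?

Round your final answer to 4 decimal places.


Let A = from Supplier A, D = faulty

Given:
- P(A) = 0.3929, P(B) = 0.6071
- P(D|A) = 0.0243, P(D|B) = 0.0625

Step 1: Find P(D)
P(D) = P(D|A)P(A) + P(D|B)P(B)
     = 0.0243 × 0.3929 + 0.0625 × 0.6071
     = 0.00954747 + 0.03794375
     = 0.04749122

Step 2: Apply Bayes' theorem
P(A|D) = P(D|A)P(A) / P(D)
       = 0.00954747 / 0.04749122
       = 0.2010


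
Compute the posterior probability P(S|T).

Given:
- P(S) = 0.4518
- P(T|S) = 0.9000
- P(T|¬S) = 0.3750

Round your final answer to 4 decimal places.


Bayes' theorem: P(S|T) = P(T|S) × P(S) / P(T)

Step 1: Calculate P(T) using law of total probability
P(T) = P(T|S)P(S) + P(T|¬S)P(¬S)
     = 0.9000 × 0.4518 + 0.3750 × 0.5482
     = 0.40662000 + 0.20557500
     = 0.61219500

Step 2: Apply Bayes' theorem
P(S|T) = P(T|S) × P(S) / P(T)
       = 0.40662000 / 0.61219500
       = 0.6642


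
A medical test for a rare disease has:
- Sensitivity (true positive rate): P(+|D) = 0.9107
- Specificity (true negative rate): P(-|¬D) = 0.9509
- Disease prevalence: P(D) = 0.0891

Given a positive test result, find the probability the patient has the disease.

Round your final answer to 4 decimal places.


Let D = has disease, + = positive test

Given:
- P(D) = 0.0891 (prevalence)
- P(+|D) = 0.9107 (sensitivity)
- P(-|¬D) = 0.9509 (specificity)
- P(+|¬D) = 0.0491 (false positive rate = 1 - specificity)

Step 1: Find P(+)
P(+) = P(+|D)P(D) + P(+|¬D)P(¬D)
     = 0.9107 × 0.0891 + 0.0491 × 0.9109
     = 0.08114337 + 0.04472519
     = 0.12586856

Step 2: Apply Bayes' theorem for P(D|+)
P(D|+) = P(+|D)P(D) / P(+)
       = 0.08114337 / 0.12586856
       = 0.6447


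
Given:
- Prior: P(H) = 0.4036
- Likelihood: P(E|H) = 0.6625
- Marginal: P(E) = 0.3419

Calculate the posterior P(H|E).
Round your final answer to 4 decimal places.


Using Bayes' theorem:

P(H|E) = P(E|H) × P(H) / P(E)
       = 0.6625 × 0.4036 / 0.3419
       = 0.26738500 / 0.3419
       = 0.7821

The evidence strengthens our belief in H.
Prior: 0.4036 → Posterior: 0.7821


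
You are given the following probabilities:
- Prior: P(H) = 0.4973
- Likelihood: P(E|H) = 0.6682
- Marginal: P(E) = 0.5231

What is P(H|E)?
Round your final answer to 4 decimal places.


Using Bayes' theorem:

P(H|E) = P(E|H) × P(H) / P(E)
       = 0.6682 × 0.4973 / 0.5231
       = 0.33229586 / 0.5231
       = 0.6352

The evidence strengthens our belief in H.
Prior: 0.4973 → Posterior: 0.6352


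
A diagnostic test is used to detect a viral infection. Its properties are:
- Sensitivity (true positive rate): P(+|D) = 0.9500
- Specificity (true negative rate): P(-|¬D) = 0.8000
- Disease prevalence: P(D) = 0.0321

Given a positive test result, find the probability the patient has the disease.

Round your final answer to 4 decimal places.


Let D = has disease, + = positive test

Given:
- P(D) = 0.0321 (prevalence)
- P(+|D) = 0.9500 (sensitivity)
- P(-|¬D) = 0.8000 (specificity)
- P(+|¬D) = 0.2000 (false positive rate = 1 - specificity)

Step 1: Find P(+)
P(+) = P(+|D)P(D) + P(+|¬D)P(¬D)
     = 0.9500 × 0.0321 + 0.2000 × 0.9679
     = 0.03049500 + 0.19358000
     = 0.22407500

Step 2: Apply Bayes' theorem for P(D|+)
P(D|+) = P(+|D)P(D) / P(+)
       = 0.03049500 / 0.22407500
       = 0.1361


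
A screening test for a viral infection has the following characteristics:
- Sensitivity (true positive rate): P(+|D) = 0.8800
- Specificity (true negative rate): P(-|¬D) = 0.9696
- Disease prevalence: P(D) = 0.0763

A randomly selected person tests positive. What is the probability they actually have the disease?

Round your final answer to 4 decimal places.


Let D = has disease, + = positive test

Given:
- P(D) = 0.0763 (prevalence)
- P(+|D) = 0.8800 (sensitivity)
- P(-|¬D) = 0.9696 (specificity)
- P(+|¬D) = 0.0304 (false positive rate = 1 - specificity)

Step 1: Find P(+)
P(+) = P(+|D)P(D) + P(+|¬D)P(¬D)
     = 0.8800 × 0.0763 + 0.0304 × 0.9237
     = 0.06714400 + 0.02808048
     = 0.09522448

Step 2: Apply Bayes' theorem for P(D|+)
P(D|+) = P(+|D)P(D) / P(+)
       = 0.06714400 / 0.09522448
       = 0.7051


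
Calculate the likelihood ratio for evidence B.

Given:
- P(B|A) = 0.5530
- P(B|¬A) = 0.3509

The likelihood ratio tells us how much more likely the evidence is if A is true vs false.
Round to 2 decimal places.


Likelihood Ratio (LR) = P(B|A) / P(B|¬A)

LR = 0.5530 / 0.3509
   = 1.58

The evidence is 1.58 times more likely if A is true than if A is false.
LR > 1, so observing B raises the odds in favor of A.


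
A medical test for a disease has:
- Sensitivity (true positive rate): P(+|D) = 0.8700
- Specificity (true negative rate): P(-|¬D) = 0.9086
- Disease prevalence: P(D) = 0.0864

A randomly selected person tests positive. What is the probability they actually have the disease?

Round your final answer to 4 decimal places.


Let D = has disease, + = positive test

Given:
- P(D) = 0.0864 (prevalence)
- P(+|D) = 0.8700 (sensitivity)
- P(-|¬D) = 0.9086 (specificity)
- P(+|¬D) = 0.0914 (false positive rate = 1 - specificity)

Step 1: Find P(+)
P(+) = P(+|D)P(D) + P(+|¬D)P(¬D)
     = 0.8700 × 0.0864 + 0.0914 × 0.9136
     = 0.07516800 + 0.08350304
     = 0.15867104

Step 2: Apply Bayes' theorem for P(D|+)
P(D|+) = P(+|D)P(D) / P(+)
       = 0.07516800 / 0.15867104
       = 0.4737


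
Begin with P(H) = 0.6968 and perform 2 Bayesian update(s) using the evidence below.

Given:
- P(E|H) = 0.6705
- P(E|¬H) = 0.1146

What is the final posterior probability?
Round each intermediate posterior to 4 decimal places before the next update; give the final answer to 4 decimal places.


Sequential Bayesian updating:

Initial prior: P(H) = 0.6968

Update 1:
  P(E) = 0.6705 × 0.6968 + 0.1146 × 0.3032 = 0.46720440 + 0.03474672 = 0.50195112
  P(H|E) = 0.46720440 / 0.50195112 = 0.9308

Update 2:
  P(E) = 0.6705 × 0.9308 + 0.1146 × 0.0692 = 0.62410140 + 0.00793032 = 0.63203172
  P(H|E) = 0.62410140 / 0.63203172 = 0.9875

Final posterior: 0.9875


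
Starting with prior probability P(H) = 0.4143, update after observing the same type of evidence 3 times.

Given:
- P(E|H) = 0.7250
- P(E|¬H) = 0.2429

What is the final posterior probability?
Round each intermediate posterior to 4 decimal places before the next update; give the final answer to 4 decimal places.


Sequential Bayesian updating:

Initial prior: P(H) = 0.4143

Update 1:
  P(E) = 0.7250 × 0.4143 + 0.2429 × 0.5857 = 0.30036750 + 0.14226653 = 0.44263403
  P(H|E) = 0.30036750 / 0.44263403 = 0.6786

Update 2:
  P(E) = 0.7250 × 0.6786 + 0.2429 × 0.3214 = 0.49198500 + 0.07806806 = 0.57005306
  P(H|E) = 0.49198500 / 0.57005306 = 0.8631

Update 3:
  P(E) = 0.7250 × 0.8631 + 0.2429 × 0.1369 = 0.62574750 + 0.03325301 = 0.65900051
  P(H|E) = 0.62574750 / 0.65900051 = 0.9495

Final posterior: 0.9495


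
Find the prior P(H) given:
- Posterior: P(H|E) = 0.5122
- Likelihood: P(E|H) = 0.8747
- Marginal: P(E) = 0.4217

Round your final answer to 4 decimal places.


From Bayes' theorem: P(H|E) = P(E|H) × P(H) / P(E)

Rearranging for P(H):
P(H) = P(H|E) × P(E) / P(E|H)
     = 0.5122 × 0.4217 / 0.8747
     = 0.21599474 / 0.8747
     = 0.2469


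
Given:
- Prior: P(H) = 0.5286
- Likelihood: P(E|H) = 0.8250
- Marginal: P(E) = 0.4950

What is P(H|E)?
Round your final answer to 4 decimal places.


Using Bayes' theorem:

P(H|E) = P(E|H) × P(H) / P(E)
       = 0.8250 × 0.5286 / 0.4950
       = 0.43609500 / 0.4950
       = 0.8810

The evidence strengthens our belief in H.
Prior: 0.5286 → Posterior: 0.8810


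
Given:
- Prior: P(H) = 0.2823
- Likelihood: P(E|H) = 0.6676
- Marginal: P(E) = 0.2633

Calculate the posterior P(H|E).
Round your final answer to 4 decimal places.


Using Bayes' theorem:

P(H|E) = P(E|H) × P(H) / P(E)
       = 0.6676 × 0.2823 / 0.2633
       = 0.18846348 / 0.2633
       = 0.7158

The evidence strengthens our belief in H.
Prior: 0.2823 → Posterior: 0.7158


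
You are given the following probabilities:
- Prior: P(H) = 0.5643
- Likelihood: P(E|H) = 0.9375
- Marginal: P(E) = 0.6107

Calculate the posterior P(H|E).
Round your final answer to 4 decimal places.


Using Bayes' theorem:

P(H|E) = P(E|H) × P(H) / P(E)
       = 0.9375 × 0.5643 / 0.6107
       = 0.52903125 / 0.6107
       = 0.8663

The evidence strengthens our belief in H.
Prior: 0.5643 → Posterior: 0.8663


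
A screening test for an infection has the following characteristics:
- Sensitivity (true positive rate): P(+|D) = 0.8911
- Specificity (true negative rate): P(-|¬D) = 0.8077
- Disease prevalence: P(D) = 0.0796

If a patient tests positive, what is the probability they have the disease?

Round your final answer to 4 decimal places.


Let D = has disease, + = positive test

Given:
- P(D) = 0.0796 (prevalence)
- P(+|D) = 0.8911 (sensitivity)
- P(-|¬D) = 0.8077 (specificity)
- P(+|¬D) = 0.1923 (false positive rate = 1 - specificity)

Step 1: Find P(+)
P(+) = P(+|D)P(D) + P(+|¬D)P(¬D)
     = 0.8911 × 0.0796 + 0.1923 × 0.9204
     = 0.07093156 + 0.17699292
     = 0.24792448

Step 2: Apply Bayes' theorem for P(D|+)
P(D|+) = P(+|D)P(D) / P(+)
       = 0.07093156 / 0.24792448
       = 0.2861


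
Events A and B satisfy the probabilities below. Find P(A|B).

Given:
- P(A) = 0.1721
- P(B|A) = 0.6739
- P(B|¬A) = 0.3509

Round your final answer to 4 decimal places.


Bayes' theorem: P(A|B) = P(B|A) × P(A) / P(B)

Step 1: Calculate P(B) using law of total probability
P(B) = P(B|A)P(A) + P(B|¬A)P(¬A)
     = 0.6739 × 0.1721 + 0.3509 × 0.8279
     = 0.11597819 + 0.29051011
     = 0.40648830

Step 2: Apply Bayes' theorem
P(A|B) = P(B|A) × P(A) / P(B)
       = 0.11597819 / 0.40648830
       = 0.2853


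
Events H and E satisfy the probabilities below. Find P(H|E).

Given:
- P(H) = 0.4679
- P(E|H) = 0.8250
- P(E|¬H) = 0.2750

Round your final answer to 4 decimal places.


Bayes' theorem: P(H|E) = P(E|H) × P(H) / P(E)

Step 1: Calculate P(E) using law of total probability
P(E) = P(E|H)P(H) + P(E|¬H)P(¬H)
     = 0.8250 × 0.4679 + 0.2750 × 0.5321
     = 0.38601750 + 0.14632750
     = 0.53234500

Step 2: Apply Bayes' theorem
P(H|E) = P(E|H) × P(H) / P(E)
       = 0.38601750 / 0.53234500
       = 0.7251


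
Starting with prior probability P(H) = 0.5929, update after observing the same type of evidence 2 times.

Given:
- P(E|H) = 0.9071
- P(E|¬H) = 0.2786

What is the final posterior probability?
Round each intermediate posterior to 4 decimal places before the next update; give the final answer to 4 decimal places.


Sequential Bayesian updating:

Initial prior: P(H) = 0.5929

Update 1:
  P(E) = 0.9071 × 0.5929 + 0.2786 × 0.4071 = 0.53781959 + 0.11341806 = 0.65123765
  P(H|E) = 0.53781959 / 0.65123765 = 0.8258

Update 2:
  P(E) = 0.9071 × 0.8258 + 0.2786 × 0.1742 = 0.74908318 + 0.04853212 = 0.79761530
  P(H|E) = 0.74908318 / 0.79761530 = 0.9392

Final posterior: 0.9392


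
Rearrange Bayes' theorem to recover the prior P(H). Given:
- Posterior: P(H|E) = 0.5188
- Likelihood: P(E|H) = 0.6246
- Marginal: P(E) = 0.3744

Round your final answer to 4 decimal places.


From Bayes' theorem: P(H|E) = P(E|H) × P(H) / P(E)

Rearranging for P(H):
P(H) = P(H|E) × P(E) / P(E|H)
     = 0.5188 × 0.3744 / 0.6246
     = 0.19423872 / 0.6246
     = 0.3110


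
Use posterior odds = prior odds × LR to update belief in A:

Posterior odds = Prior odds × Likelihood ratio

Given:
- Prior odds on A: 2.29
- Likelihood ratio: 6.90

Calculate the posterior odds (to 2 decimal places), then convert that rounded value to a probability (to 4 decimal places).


Step 1: Calculate posterior odds
Posterior odds = Prior odds × LR
               = 2.29 × 6.90
               = 15.80

Step 2: Convert to probability
P(A|E) = Posterior odds / (1 + Posterior odds)
       = 15.80 / (1 + 15.80)
       = 15.80 / 16.80
       = 0.9405

The evidence increased P(A) from 0.6960 to 0.9405.


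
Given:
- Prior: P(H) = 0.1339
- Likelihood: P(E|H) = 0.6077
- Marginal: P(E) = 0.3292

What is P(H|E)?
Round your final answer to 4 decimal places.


Using Bayes' theorem:

P(H|E) = P(E|H) × P(H) / P(E)
       = 0.6077 × 0.1339 / 0.3292
       = 0.08137103 / 0.3292
       = 0.2472

The evidence strengthens our belief in H.
Prior: 0.1339 → Posterior: 0.2472


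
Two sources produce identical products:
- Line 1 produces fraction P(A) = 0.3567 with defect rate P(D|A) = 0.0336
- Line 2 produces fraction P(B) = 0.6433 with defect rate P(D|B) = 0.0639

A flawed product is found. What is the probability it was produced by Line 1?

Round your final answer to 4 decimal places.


Let A = from Line 1, D = flawed

Given:
- P(A) = 0.3567, P(B) = 0.6433
- P(D|A) = 0.0336, P(D|B) = 0.0639

Step 1: Find P(D)
P(D) = P(D|A)P(A) + P(D|B)P(B)
     = 0.0336 × 0.3567 + 0.0639 × 0.6433
     = 0.01198512 + 0.04110687
     = 0.05309199

Step 2: Apply Bayes' theorem
P(A|D) = P(D|A)P(A) / P(D)
       = 0.01198512 / 0.05309199
       = 0.2257


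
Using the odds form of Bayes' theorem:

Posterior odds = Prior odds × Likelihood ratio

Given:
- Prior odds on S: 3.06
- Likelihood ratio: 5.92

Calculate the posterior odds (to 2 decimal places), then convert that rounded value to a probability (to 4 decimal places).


Step 1: Calculate posterior odds
Posterior odds = Prior odds × LR
               = 3.06 × 5.92
               = 18.12

Step 2: Convert to probability
P(S|E) = Posterior odds / (1 + Posterior odds)
       = 18.12 / (1 + 18.12)
       = 18.12 / 19.12
       = 0.9477

The evidence increased P(S) from 0.7537 to 0.9477.


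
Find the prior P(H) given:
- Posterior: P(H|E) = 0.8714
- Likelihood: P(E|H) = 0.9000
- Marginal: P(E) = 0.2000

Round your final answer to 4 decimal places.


From Bayes' theorem: P(H|E) = P(E|H) × P(H) / P(E)

Rearranging for P(H):
P(H) = P(H|E) × P(E) / P(E|H)
     = 0.8714 × 0.2000 / 0.9000
     = 0.17428000 / 0.9000
     = 0.1936


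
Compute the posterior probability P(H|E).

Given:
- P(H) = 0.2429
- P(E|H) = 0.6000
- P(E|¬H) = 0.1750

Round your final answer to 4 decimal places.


Bayes' theorem: P(H|E) = P(E|H) × P(H) / P(E)

Step 1: Calculate P(E) using law of total probability
P(E) = P(E|H)P(H) + P(E|¬H)P(¬H)
     = 0.6000 × 0.2429 + 0.1750 × 0.7571
     = 0.14574000 + 0.13249250
     = 0.27823250

Step 2: Apply Bayes' theorem
P(H|E) = P(E|H) × P(H) / P(E)
       = 0.14574000 / 0.27823250
       = 0.5238


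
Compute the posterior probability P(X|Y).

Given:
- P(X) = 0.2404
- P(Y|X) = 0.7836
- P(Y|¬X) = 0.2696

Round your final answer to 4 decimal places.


Bayes' theorem: P(X|Y) = P(Y|X) × P(X) / P(Y)

Step 1: Calculate P(Y) using law of total probability
P(Y) = P(Y|X)P(X) + P(Y|¬X)P(¬X)
     = 0.7836 × 0.2404 + 0.2696 × 0.7596
     = 0.18837744 + 0.20478816
     = 0.39316560

Step 2: Apply Bayes' theorem
P(X|Y) = P(Y|X) × P(X) / P(Y)
       = 0.18837744 / 0.39316560
       = 0.4791


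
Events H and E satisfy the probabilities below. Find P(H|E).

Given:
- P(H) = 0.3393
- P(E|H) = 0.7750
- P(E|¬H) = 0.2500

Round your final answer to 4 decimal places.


Bayes' theorem: P(H|E) = P(E|H) × P(H) / P(E)

Step 1: Calculate P(E) using law of total probability
P(E) = P(E|H)P(H) + P(E|¬H)P(¬H)
     = 0.7750 × 0.3393 + 0.2500 × 0.6607
     = 0.26295750 + 0.16517500
     = 0.42813250

Step 2: Apply Bayes' theorem
P(H|E) = P(E|H) × P(H) / P(E)
       = 0.26295750 / 0.42813250
       = 0.6142


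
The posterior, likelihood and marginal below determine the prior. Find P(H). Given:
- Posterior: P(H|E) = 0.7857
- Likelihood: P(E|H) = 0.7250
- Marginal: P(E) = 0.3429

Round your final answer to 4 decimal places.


From Bayes' theorem: P(H|E) = P(E|H) × P(H) / P(E)

Rearranging for P(H):
P(H) = P(H|E) × P(E) / P(E|H)
     = 0.7857 × 0.3429 / 0.7250
     = 0.26941653 / 0.7250
     = 0.3716


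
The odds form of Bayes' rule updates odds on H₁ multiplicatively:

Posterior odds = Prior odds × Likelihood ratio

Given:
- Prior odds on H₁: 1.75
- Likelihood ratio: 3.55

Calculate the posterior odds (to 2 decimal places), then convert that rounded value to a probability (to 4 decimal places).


Step 1: Calculate posterior odds
Posterior odds = Prior odds × LR
               = 1.75 × 3.55
               = 6.21

Step 2: Convert to probability
P(H₁|E) = Posterior odds / (1 + Posterior odds)
       = 6.21 / (1 + 6.21)
       = 6.21 / 7.21
       = 0.8613

The evidence increased P(H₁) from 0.6364 to 0.8613.


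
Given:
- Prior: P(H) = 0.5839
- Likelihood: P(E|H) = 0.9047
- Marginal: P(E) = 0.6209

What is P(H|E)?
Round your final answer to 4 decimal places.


Using Bayes' theorem:

P(H|E) = P(E|H) × P(H) / P(E)
       = 0.9047 × 0.5839 / 0.6209
       = 0.52825433 / 0.6209
       = 0.8508

The evidence strengthens our belief in H.
Prior: 0.5839 → Posterior: 0.8508


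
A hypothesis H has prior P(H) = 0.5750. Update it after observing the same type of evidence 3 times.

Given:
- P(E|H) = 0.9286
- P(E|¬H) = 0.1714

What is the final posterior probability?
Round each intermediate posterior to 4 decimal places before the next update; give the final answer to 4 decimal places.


Sequential Bayesian updating:

Initial prior: P(H) = 0.5750

Update 1:
  P(E) = 0.9286 × 0.5750 + 0.1714 × 0.4250 = 0.53394500 + 0.07284500 = 0.60679000
  P(H|E) = 0.53394500 / 0.60679000 = 0.8800

Update 2:
  P(E) = 0.9286 × 0.8800 + 0.1714 × 0.1200 = 0.81716800 + 0.02056800 = 0.83773600
  P(H|E) = 0.81716800 / 0.83773600 = 0.9754

Update 3:
  P(E) = 0.9286 × 0.9754 + 0.1714 × 0.0246 = 0.90575644 + 0.00421644 = 0.90997288
  P(H|E) = 0.90575644 / 0.90997288 = 0.9954

Final posterior: 0.9954


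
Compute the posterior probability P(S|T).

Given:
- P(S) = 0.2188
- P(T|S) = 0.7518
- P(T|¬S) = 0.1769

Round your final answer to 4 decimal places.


Bayes' theorem: P(S|T) = P(T|S) × P(S) / P(T)

Step 1: Calculate P(T) using law of total probability
P(T) = P(T|S)P(S) + P(T|¬S)P(¬S)
     = 0.7518 × 0.2188 + 0.1769 × 0.7812
     = 0.16449384 + 0.13819428
     = 0.30268812

Step 2: Apply Bayes' theorem
P(S|T) = P(T|S) × P(S) / P(T)
       = 0.16449384 / 0.30268812
       = 0.5434


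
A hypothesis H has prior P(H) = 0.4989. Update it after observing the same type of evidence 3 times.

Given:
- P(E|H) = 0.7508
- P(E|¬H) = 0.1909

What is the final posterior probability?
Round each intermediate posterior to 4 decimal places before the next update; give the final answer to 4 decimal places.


Sequential Bayesian updating:

Initial prior: P(H) = 0.4989

Update 1:
  P(E) = 0.7508 × 0.4989 + 0.1909 × 0.5011 = 0.37457412 + 0.09565999 = 0.47023411
  P(H|E) = 0.37457412 / 0.47023411 = 0.7966

Update 2:
  P(E) = 0.7508 × 0.7966 + 0.1909 × 0.2034 = 0.59808728 + 0.03882906 = 0.63691634
  P(H|E) = 0.59808728 / 0.63691634 = 0.9390

Update 3:
  P(E) = 0.7508 × 0.9390 + 0.1909 × 0.0610 = 0.70500120 + 0.01164490 = 0.71664610
  P(H|E) = 0.70500120 / 0.71664610 = 0.9838

Final posterior: 0.9838


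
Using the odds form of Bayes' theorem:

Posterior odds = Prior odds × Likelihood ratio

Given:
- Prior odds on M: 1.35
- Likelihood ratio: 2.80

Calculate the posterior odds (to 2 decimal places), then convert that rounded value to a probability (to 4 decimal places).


Step 1: Calculate posterior odds
Posterior odds = Prior odds × LR
               = 1.35 × 2.80
               = 3.78

Step 2: Convert to probability
P(M|E) = Posterior odds / (1 + Posterior odds)
       = 3.78 / (1 + 3.78)
       = 3.78 / 4.78
       = 0.7908

The evidence increased P(M) from 0.5745 to 0.7908.


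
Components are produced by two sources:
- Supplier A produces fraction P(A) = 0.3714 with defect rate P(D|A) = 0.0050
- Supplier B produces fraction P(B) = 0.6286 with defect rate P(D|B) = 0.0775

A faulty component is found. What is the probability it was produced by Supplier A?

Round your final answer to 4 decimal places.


Let A = from Supplier A, D = faulty

Given:
- P(A) = 0.3714, P(B) = 0.6286
- P(D|A) = 0.0050, P(D|B) = 0.0775

Step 1: Find P(D)
P(D) = P(D|A)P(A) + P(D|B)P(B)
     = 0.0050 × 0.3714 + 0.0775 × 0.6286
     = 0.00185700 + 0.04871650
     = 0.05057350

Step 2: Apply Bayes' theorem
P(A|D) = P(D|A)P(A) / P(D)
       = 0.00185700 / 0.05057350
       = 0.0367


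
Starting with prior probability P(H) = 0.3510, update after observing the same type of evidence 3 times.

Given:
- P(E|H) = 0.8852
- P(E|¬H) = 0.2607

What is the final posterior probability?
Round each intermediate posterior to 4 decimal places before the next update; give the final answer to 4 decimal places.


Sequential Bayesian updating:

Initial prior: P(H) = 0.3510

Update 1:
  P(E) = 0.8852 × 0.3510 + 0.2607 × 0.6490 = 0.31070520 + 0.16919430 = 0.47989950
  P(H|E) = 0.31070520 / 0.47989950 = 0.6474

Update 2:
  P(E) = 0.8852 × 0.6474 + 0.2607 × 0.3526 = 0.57307848 + 0.09192282 = 0.66500130
  P(H|E) = 0.57307848 / 0.66500130 = 0.8618

Update 3:
  P(E) = 0.8852 × 0.8618 + 0.2607 × 0.1382 = 0.76286536 + 0.03602874 = 0.79889410
  P(H|E) = 0.76286536 / 0.79889410 = 0.9549

Final posterior: 0.9549


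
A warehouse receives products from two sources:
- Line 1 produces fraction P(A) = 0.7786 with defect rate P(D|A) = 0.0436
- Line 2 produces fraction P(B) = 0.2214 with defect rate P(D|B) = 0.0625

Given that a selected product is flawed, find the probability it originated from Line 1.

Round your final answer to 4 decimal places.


Let A = from Line 1, D = flawed

Given:
- P(A) = 0.7786, P(B) = 0.2214
- P(D|A) = 0.0436, P(D|B) = 0.0625

Step 1: Find P(D)
P(D) = P(D|A)P(A) + P(D|B)P(B)
     = 0.0436 × 0.7786 + 0.0625 × 0.2214
     = 0.03394696 + 0.01383750
     = 0.04778446

Step 2: Apply Bayes' theorem
P(A|D) = P(D|A)P(A) / P(D)
       = 0.03394696 / 0.04778446
       = 0.7104


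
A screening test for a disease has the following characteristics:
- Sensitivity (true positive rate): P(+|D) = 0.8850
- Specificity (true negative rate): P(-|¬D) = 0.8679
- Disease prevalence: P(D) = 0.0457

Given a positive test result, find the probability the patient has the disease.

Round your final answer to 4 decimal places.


Let D = has disease, + = positive test

Given:
- P(D) = 0.0457 (prevalence)
- P(+|D) = 0.8850 (sensitivity)
- P(-|¬D) = 0.8679 (specificity)
- P(+|¬D) = 0.1321 (false positive rate = 1 - specificity)

Step 1: Find P(+)
P(+) = P(+|D)P(D) + P(+|¬D)P(¬D)
     = 0.8850 × 0.0457 + 0.1321 × 0.9543
     = 0.04044450 + 0.12606303
     = 0.16650753

Step 2: Apply Bayes' theorem for P(D|+)
P(D|+) = P(+|D)P(D) / P(+)
       = 0.04044450 / 0.16650753
       = 0.2429


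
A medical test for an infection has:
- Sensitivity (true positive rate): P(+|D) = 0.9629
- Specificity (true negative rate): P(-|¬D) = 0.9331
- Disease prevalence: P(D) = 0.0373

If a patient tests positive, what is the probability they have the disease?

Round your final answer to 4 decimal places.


Let D = has disease, + = positive test

Given:
- P(D) = 0.0373 (prevalence)
- P(+|D) = 0.9629 (sensitivity)
- P(-|¬D) = 0.9331 (specificity)
- P(+|¬D) = 0.0669 (false positive rate = 1 - specificity)

Step 1: Find P(+)
P(+) = P(+|D)P(D) + P(+|¬D)P(¬D)
     = 0.9629 × 0.0373 + 0.0669 × 0.9627
     = 0.03591617 + 0.06440463
     = 0.10032080

Step 2: Apply Bayes' theorem for P(D|+)
P(D|+) = P(+|D)P(D) / P(+)
       = 0.03591617 / 0.10032080
       = 0.3580


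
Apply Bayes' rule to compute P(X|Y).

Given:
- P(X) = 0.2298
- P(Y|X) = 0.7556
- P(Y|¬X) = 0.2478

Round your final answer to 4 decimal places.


Bayes' theorem: P(X|Y) = P(Y|X) × P(X) / P(Y)

Step 1: Calculate P(Y) using law of total probability
P(Y) = P(Y|X)P(X) + P(Y|¬X)P(¬X)
     = 0.7556 × 0.2298 + 0.2478 × 0.7702
     = 0.17363688 + 0.19085556
     = 0.36449244

Step 2: Apply Bayes' theorem
P(X|Y) = P(Y|X) × P(X) / P(Y)
       = 0.17363688 / 0.36449244
       = 0.4764


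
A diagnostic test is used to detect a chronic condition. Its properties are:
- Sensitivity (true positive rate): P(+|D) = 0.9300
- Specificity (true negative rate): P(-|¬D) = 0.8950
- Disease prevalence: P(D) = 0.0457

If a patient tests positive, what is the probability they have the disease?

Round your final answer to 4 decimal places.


Let D = has disease, + = positive test

Given:
- P(D) = 0.0457 (prevalence)
- P(+|D) = 0.9300 (sensitivity)
- P(-|¬D) = 0.8950 (specificity)
- P(+|¬D) = 0.1050 (false positive rate = 1 - specificity)

Step 1: Find P(+)
P(+) = P(+|D)P(D) + P(+|¬D)P(¬D)
     = 0.9300 × 0.0457 + 0.1050 × 0.9543
     = 0.04250100 + 0.10020150
     = 0.14270250

Step 2: Apply Bayes' theorem for P(D|+)
P(D|+) = P(+|D)P(D) / P(+)
       = 0.04250100 / 0.14270250
       = 0.2978
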